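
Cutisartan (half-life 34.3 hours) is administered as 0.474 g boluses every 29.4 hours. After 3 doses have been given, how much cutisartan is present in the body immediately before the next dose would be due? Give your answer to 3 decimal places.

0.486 g

The 3 doses were given 88.2, 58.8, 29.4 hours ago.
Total = 0.474·(1/2)^(88.2/34.3) + 0.474·(1/2)^(58.8/34.3) + 0.474·(1/2)^(29.4/34.3)
      = 0.079745 + 0.14445 + 0.26167 ≈ 0.48587 g.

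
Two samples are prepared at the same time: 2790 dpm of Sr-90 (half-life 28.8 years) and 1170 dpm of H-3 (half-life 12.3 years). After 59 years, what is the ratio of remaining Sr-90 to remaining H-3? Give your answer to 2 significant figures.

Sr-90: 2790 × (1/2)^(59/28.8) = 2790 × (1/2)^2.0486 ≈ 674.39 dpm.
H-3: 1170 × (1/2)^(59/12.3) = 1170 × (1/2)^4.7967 ≈ 42.094 dpm.
Ratio ≈ 674.39 / 42.094 ≈ 16.021.

16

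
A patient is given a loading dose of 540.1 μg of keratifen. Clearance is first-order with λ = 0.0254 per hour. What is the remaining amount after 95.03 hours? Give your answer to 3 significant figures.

t½ = ln 2 / λ = 0.69315 / 0.0254 ≈ 27.289 hours.
Number of half-lives: n = 95.03/27.289 ≈ 3.4823.
Remaining = 540.1 × (1/2)^3.4823 = 540.1 × 0.089478 ≈ 48.327 μg.

48.3 μg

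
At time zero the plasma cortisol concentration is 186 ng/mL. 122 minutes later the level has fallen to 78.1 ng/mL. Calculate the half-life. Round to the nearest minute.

A/A₀ = 78.1/186 ≈ 0.41989.
n = log₂(2.3816) ≈ 1.2519 half-lives elapsed in 122 minutes.
t½ = 122/1.2519 ≈ 97.451 minutes.

97 minutes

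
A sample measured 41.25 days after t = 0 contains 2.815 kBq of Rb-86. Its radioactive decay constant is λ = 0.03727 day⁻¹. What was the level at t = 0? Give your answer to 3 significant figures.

13.1 kBq

t½ = ln 2 / λ = 0.69315 / 0.03727 ≈ 18.598 days.
Number of half-lives elapsed: n = 41.25/18.598 ≈ 2.218.
A₀ = A × 2^n = 2.815 × 2^2.218 = 2.815 × 4.6524 ≈ 13.097 kBq.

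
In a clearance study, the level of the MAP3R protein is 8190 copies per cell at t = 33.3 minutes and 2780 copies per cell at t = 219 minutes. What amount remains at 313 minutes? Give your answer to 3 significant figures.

1610 copies per cell

Over Δt = 219 − 33.3 = 185.7 minutes, the level fell by a factor of 8190/2780 ≈ 2.946.
n = log₂(2.946) ≈ 1.5588 half-lives, so t½ = 185.7/1.5588 ≈ 119.13 minutes.
From t = 219 to t = 313: 2780 × (1/2)^((313−219)/119.13) ≈ 1608.9 copies per cell.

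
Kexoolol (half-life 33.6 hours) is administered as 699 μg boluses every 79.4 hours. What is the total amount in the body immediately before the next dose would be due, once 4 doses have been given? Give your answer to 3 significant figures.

168 μg

The 4 doses were given 317.6, 238.2, 158.8, 79.4 hours ago.
Total = 699·(1/2)^(317.6/33.6) + 699·(1/2)^(238.2/33.6) + 699·(1/2)^(158.8/33.6) + 699·(1/2)^(79.4/33.6)
      = 0.99776 + 5.1332 + 26.409 + 135.87 ≈ 168.41 μg.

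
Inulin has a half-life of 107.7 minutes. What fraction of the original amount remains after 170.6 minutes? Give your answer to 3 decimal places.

0.334

n = 170.6/107.7 ≈ 1.584 half-lives.
Fraction remaining = (1/2)^1.584 ≈ 0.33355.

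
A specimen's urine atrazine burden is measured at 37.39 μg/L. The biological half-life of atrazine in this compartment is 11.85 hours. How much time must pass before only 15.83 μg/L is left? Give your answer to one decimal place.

Fraction remaining = 15.83/37.39 ≈ 0.42338.
n = log₂(37.39/15.83) = ln(2.362)/ln 2 ≈ 1.24 half-lives.
t = n × t½ = 1.24 × 11.85 ≈ 14.694 hours.

14.7 hours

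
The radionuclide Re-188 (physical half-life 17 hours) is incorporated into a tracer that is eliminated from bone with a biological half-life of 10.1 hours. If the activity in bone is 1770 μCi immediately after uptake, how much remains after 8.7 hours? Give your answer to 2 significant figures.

680 μCi

1/t_eff = 1/t_phys + 1/t_biol = 1/17 + 1/10.1 = 0.15783 per hour.
t_eff = 17 × 10.1 / (17 + 10.1) ≈ 6.3358 hours.
Remaining = 1770 × (1/2)^(8.7/6.3358) = 1770 × (1/2)^1.3732 ≈ 683.3 μCi.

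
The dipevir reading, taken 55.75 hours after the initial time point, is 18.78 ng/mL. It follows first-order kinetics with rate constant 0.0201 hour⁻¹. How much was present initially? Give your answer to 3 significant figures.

57.6 ng/mL

t½ = ln 2 / λ = 0.69315 / 0.0201 ≈ 34.485 hours.
Number of half-lives elapsed: n = 55.75/34.485 ≈ 1.6166.
A₀ = A × 2^n = 18.78 × 2^1.6166 = 18.78 × 3.0666 ≈ 57.591 ng/mL.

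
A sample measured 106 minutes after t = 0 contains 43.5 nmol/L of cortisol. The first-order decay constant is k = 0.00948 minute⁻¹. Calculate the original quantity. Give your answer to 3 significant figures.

t½ = ln 2 / k = 0.69315 / 0.00948 ≈ 73.117 minutes.
Number of half-lives elapsed: n = 106/73.117 ≈ 1.4497.
A₀ = A × 2^n = 43.5 × 2^1.4497 = 43.5 × 2.7316 ≈ 118.82 nmol/L.

119 nmol/L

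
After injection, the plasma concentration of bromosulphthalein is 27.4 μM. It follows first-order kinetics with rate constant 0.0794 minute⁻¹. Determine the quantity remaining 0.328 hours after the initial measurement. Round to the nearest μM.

t½ = ln 2 / λ = 0.69315 / 0.0794 ≈ 8.7298 minutes.
Convert the elapsed time: 0.328 hours = 19.68 minutes.
Number of half-lives: n = 19.68/8.7298 ≈ 2.2543.
Remaining = 27.4 × (1/2)^2.2543 = 27.4 × 0.20959 ≈ 5.7428 μM.

6 μM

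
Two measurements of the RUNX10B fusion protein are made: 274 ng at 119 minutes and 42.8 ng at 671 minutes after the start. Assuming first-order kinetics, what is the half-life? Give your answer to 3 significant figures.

206 minutes

Over Δt = 671 − 119 = 552 minutes, the level fell by a factor of 274/42.8 ≈ 6.4019.
n = log₂(6.4019) ≈ 2.6785 half-lives, so t½ = 552/2.6785 ≈ 206.09 minutes.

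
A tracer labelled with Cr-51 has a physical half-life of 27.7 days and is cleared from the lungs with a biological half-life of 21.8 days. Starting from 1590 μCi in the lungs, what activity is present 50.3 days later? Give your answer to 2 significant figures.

1/t_eff = 1/t_phys + 1/t_biol = 1/27.7 + 1/21.8 = 0.081973 per day.
t_eff = 27.7 × 21.8 / (27.7 + 21.8) ≈ 12.199 days.
Remaining = 1590 × (1/2)^(50.3/12.199) = 1590 × (1/2)^4.1232 ≈ 91.24 μCi.

91 μCi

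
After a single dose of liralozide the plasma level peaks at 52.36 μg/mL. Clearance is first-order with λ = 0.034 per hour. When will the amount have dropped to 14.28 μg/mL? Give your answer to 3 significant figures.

t½ = ln 2 / λ = 0.69315 / 0.034 ≈ 20.387 hours.
Fraction remaining = 14.28/52.36 ≈ 0.27273.
n = log₂(52.36/14.28) = ln(3.6667)/ln 2 ≈ 1.8745 half-lives.
t = n × t½ = 1.8745 × 20.387 ≈ 38.214 hours.

38.2 hours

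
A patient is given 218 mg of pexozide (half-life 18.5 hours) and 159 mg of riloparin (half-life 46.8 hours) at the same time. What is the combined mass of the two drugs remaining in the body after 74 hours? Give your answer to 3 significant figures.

pexozide: 218 × (1/2)^(74/18.5) = 218 × (1/2)^4 ≈ 13.625 mg.
riloparin: 159 × (1/2)^(74/46.8) = 159 × (1/2)^1.5812 ≈ 53.139 mg.
Total = 13.625 + 53.139 ≈ 66.764 mg.

66.8 mg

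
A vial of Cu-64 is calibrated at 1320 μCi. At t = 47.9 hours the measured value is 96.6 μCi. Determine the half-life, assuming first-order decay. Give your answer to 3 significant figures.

A/A₀ = 96.6/1320 ≈ 0.073182.
n = log₂(13.665) ≈ 3.7724 half-lives elapsed in 47.9 hours.
t½ = 47.9/3.7724 ≈ 12.698 hours.

12.7 hours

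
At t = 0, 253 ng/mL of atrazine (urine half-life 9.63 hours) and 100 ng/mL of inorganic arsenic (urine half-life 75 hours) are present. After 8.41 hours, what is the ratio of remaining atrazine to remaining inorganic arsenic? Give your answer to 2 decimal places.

1.49

atrazine: 253 × (1/2)^(8.41/9.63) = 253 × (1/2)^0.87331 ≈ 138.11 ng/mL.
inorganic arsenic: 100 × (1/2)^(8.41/75) = 100 × (1/2)^0.11213 ≈ 92.522 ng/mL.
Ratio ≈ 138.11 / 92.522 ≈ 1.4927.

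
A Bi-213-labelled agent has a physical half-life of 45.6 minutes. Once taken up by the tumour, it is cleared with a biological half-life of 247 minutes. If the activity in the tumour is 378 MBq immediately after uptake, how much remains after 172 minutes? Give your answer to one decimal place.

1/t_eff = 1/t_phys + 1/t_biol = 1/45.6 + 1/247 = 0.025978 per minute.
t_eff = 45.6 × 247 / (45.6 + 247) ≈ 38.494 minutes.
Remaining = 378 × (1/2)^(172/38.494) = 378 × (1/2)^4.4683 ≈ 17.077 MBq.

17.1 MBq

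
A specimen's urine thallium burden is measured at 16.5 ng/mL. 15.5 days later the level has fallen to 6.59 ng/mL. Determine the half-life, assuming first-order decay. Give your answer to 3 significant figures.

11.7 days

A/A₀ = 6.59/16.5 ≈ 0.39939.
n = log₂(2.5038) ≈ 1.3241 half-lives elapsed in 15.5 days.
t½ = 15.5/1.3241 ≈ 11.706 days.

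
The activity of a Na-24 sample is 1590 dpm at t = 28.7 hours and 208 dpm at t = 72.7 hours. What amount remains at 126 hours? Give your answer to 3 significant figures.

Over Δt = 72.7 − 28.7 = 44 hours, the level fell by a factor of 1590/208 ≈ 7.6442.
n = log₂(7.6442) ≈ 2.9344 half-lives, so t½ = 44/2.9344 ≈ 14.995 hours.
From t = 72.7 to t = 126: 208 × (1/2)^((126−72.7)/14.995) ≈ 17.702 dpm.

17.7 dpm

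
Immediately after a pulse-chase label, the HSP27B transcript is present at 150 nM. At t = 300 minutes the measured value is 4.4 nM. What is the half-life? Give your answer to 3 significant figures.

A/A₀ = 4.4/150 ≈ 0.029333.
n = log₂(34.091) ≈ 5.0913 half-lives elapsed in 300 minutes.
t½ = 300/5.0913 ≈ 58.924 minutes.

58.9 minutes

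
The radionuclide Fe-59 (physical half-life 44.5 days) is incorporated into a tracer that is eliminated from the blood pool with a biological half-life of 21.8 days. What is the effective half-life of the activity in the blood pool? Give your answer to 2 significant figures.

15 days

1/t_eff = 1/t_phys + 1/t_biol = 1/44.5 + 1/21.8 = 0.068343 per day.
t_eff = 44.5 × 21.8 / (44.5 + 21.8) ≈ 14.632 days.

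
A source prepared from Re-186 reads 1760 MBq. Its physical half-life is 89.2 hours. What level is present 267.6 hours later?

220 MBq

Elapsed time is 3 half-lives (267.6/89.2).
Each half-life halves the amount: 1760 × (1/2)^3 = 1760/8 = 220 MBq.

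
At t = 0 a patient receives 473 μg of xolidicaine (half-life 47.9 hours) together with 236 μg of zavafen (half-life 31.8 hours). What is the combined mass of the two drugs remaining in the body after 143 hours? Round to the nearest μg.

70 μg

xolidicaine: 473 × (1/2)^(143/47.9) = 473 × (1/2)^2.9854 ≈ 59.727 μg.
zavafen: 236 × (1/2)^(143/31.8) = 236 × (1/2)^4.4969 ≈ 10.453 μg.
Total = 59.727 + 10.453 ≈ 70.18 μg.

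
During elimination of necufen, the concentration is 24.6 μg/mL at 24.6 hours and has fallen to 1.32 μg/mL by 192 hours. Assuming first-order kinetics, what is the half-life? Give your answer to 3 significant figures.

Over Δt = 192 − 24.6 = 167.4 hours, the level fell by a factor of 24.6/1.32 ≈ 18.636.
n = log₂(18.636) ≈ 4.22 half-lives, so t½ = 167.4/4.22 ≈ 39.668 hours.

39.7 hours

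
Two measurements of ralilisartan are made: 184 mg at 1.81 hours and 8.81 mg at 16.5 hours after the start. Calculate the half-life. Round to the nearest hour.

3 hours

Over Δt = 16.5 − 1.81 = 14.69 hours, the level fell by a factor of 184/8.81 ≈ 20.885.
n = log₂(20.885) ≈ 4.3844 half-lives, so t½ = 14.69/4.3844 ≈ 3.3505 hours.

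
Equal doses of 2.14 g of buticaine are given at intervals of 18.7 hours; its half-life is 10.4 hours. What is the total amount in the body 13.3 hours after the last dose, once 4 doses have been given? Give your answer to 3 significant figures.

1.23 g

The 4 doses were given 69.4, 50.7, 32, 13.3 hours ago.
Total = 2.14·(1/2)^(69.4/10.4) + 2.14·(1/2)^(50.7/10.4) + 2.14·(1/2)^(32/10.4) + 2.14·(1/2)^(13.3/10.4)
      = 0.020971 + 0.072928 + 0.25361 + 0.88195 ≈ 1.2295 g.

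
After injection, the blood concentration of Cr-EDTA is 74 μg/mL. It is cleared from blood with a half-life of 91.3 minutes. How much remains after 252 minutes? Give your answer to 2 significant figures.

11 μg/mL

Number of half-lives: n = 252/91.3 ≈ 2.7601.
Remaining = 74 × (1/2)^2.7601 = 74 × 0.14761 ≈ 10.923 μg/mL.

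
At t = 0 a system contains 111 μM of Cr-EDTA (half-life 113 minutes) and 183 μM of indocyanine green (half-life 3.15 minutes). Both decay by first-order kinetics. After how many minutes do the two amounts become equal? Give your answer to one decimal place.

Set 111·(1/2)^(t/113) = 183·(1/2)^(t/3.15).
Taking log₂: log₂(111/183) = t·(1/113 − 1/3.15).
log₂(0.60656) = -0.72128; 1/113 − 1/3.15 = -0.30861.
t = -0.72128 / -0.30861 ≈ 2.3372 minutes.

2.3 minutes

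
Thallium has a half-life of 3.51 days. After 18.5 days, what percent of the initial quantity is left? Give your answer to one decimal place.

2.6%

n = 18.5/3.51 ≈ 5.2707 half-lives.
Fraction remaining = (1/2)^5.2707 ≈ 0.025904, i.e. 2.5904%.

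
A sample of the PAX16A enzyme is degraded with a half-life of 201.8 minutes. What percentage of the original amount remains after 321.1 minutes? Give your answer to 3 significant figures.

n = 321.1/201.8 ≈ 1.5912 half-lives.
Fraction remaining = (1/2)^1.5912 ≈ 0.3319, i.e. 33.19%.

33.2%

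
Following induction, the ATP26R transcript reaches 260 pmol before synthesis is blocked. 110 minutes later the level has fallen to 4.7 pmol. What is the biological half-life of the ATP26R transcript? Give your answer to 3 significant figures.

A/A₀ = 4.7/260 ≈ 0.018077.
n = log₂(55.319) ≈ 5.7897 half-lives elapsed in 110 minutes.
t½ = 110/5.7897 ≈ 18.999 minutes.

19.0 minutes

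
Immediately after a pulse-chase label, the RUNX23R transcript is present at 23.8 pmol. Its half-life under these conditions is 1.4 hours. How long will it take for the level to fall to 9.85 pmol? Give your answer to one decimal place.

Fraction remaining = 9.85/23.8 ≈ 0.41387.
n = log₂(23.8/9.85) = ln(2.4162)/ln 2 ≈ 1.2728 half-lives.
t = n × t½ = 1.2728 × 1.4 ≈ 1.7819 hours.

1.8 hours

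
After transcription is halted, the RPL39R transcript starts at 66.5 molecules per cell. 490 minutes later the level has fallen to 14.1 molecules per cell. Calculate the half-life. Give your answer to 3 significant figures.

A/A₀ = 14.1/66.5 ≈ 0.21203.
n = log₂(4.7163) ≈ 2.2377 half-lives elapsed in 490 minutes.
t½ = 490/2.2377 ≈ 218.98 minutes.

219 minutes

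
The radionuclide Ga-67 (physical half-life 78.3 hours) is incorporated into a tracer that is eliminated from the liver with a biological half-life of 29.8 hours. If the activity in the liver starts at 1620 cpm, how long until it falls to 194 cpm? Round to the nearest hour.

1/t_eff = 1/t_phys + 1/t_biol = 1/78.3 + 1/29.8 = 0.046328 per hour.
t_eff = 78.3 × 29.8 / (78.3 + 29.8) ≈ 21.585 hours.
n = log₂(1620/194) ≈ 3.0619; t = 3.0619 × 21.585 ≈ 66.09 hours.

66 hours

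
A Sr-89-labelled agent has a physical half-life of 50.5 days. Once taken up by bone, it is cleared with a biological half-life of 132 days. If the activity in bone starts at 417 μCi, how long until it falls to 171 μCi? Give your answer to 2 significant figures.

47 days

1/t_eff = 1/t_phys + 1/t_biol = 1/50.5 + 1/132 = 0.027378 per day.
t_eff = 50.5 × 132 / (50.5 + 132) ≈ 36.526 days.
n = log₂(417/171) ≈ 1.2861; t = 1.2861 × 36.526 ≈ 46.974 days.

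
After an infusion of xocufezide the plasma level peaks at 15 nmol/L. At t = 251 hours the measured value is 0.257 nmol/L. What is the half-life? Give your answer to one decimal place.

42.8 hours

A/A₀ = 0.257/15 ≈ 0.017133.
n = log₂(58.366) ≈ 5.8671 half-lives elapsed in 251 hours.
t½ = 251/5.8671 ≈ 42.781 hours.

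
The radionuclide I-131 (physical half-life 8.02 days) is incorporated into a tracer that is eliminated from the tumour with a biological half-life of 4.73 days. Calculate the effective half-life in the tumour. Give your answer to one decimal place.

1/t_eff = 1/t_phys + 1/t_biol = 1/8.02 + 1/4.73 = 0.3361 per day.
t_eff = 8.02 × 4.73 / (8.02 + 4.73) ≈ 2.9753 days.

3.0 days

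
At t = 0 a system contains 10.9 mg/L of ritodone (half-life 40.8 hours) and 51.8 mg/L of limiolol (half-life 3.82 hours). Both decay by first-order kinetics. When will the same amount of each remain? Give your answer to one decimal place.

Set 10.9·(1/2)^(t/40.8) = 51.8·(1/2)^(t/3.82).
Taking log₂: log₂(10.9/51.8) = t·(1/40.8 − 1/3.82).
log₂(0.21042) = -2.2486; 1/40.8 − 1/3.82 = -0.23727.
t = -2.2486 / -0.23727 ≈ 9.4771 hours.

9.5 hours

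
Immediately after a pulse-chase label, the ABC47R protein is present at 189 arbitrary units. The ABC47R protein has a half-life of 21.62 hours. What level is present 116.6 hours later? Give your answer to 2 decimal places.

Number of half-lives: n = 116.6/21.62 ≈ 5.3932.
Remaining = 189 × (1/2)^5.3932 = 189 × 0.023796 ≈ 4.4974 arbitrary units.

4.50 arbitrary units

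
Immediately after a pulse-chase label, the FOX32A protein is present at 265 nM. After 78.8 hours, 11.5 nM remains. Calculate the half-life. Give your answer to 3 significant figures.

17.4 hours

A/A₀ = 11.5/265 ≈ 0.043396.
n = log₂(23.043) ≈ 4.5263 half-lives elapsed in 78.8 hours.
t½ = 78.8/4.5263 ≈ 17.409 hours.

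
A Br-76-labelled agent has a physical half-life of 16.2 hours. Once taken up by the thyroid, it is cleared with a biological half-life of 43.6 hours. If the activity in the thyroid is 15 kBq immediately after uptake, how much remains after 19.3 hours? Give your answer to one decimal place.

4.8 kBq

1/t_eff = 1/t_phys + 1/t_biol = 1/16.2 + 1/43.6 = 0.084664 per hour.
t_eff = 16.2 × 43.6 / (16.2 + 43.6) ≈ 11.811 hours.
Remaining = 15 × (1/2)^(19.3/11.811) = 15 × (1/2)^1.634 ≈ 4.8328 kBq.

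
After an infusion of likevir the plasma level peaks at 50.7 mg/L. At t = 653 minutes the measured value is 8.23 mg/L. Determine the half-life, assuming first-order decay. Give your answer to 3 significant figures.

249 minutes

A/A₀ = 8.23/50.7 ≈ 0.16233.
n = log₂(6.1604) ≈ 2.623 half-lives elapsed in 653 minutes.
t½ = 653/2.623 ≈ 248.95 minutes.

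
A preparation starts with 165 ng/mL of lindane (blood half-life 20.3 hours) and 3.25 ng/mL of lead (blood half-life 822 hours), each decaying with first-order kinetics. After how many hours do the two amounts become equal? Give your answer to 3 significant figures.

118 hours

Set 165·(1/2)^(t/20.3) = 3.25·(1/2)^(t/822).
Taking log₂: log₂(165/3.25) = t·(1/20.3 − 1/822).
log₂(50.769) = 5.6659; 1/20.3 − 1/822 = 0.048045.
t = 5.6659 / 0.048045 ≈ 117.93 hours.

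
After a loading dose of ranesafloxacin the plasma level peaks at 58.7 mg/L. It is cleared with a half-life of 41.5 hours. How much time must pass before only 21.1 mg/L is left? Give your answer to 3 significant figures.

Fraction remaining = 21.1/58.7 ≈ 0.35945.
n = log₂(58.7/21.1) = ln(2.782)/ln 2 ≈ 1.4761 half-lives.
t = n × t½ = 1.4761 × 41.5 ≈ 61.259 hours.

61.3 hours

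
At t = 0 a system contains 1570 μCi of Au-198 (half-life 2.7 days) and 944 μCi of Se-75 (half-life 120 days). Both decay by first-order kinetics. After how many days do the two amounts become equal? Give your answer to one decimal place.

Set 1570·(1/2)^(t/2.7) = 944·(1/2)^(t/120).
Taking log₂: log₂(1570/944) = t·(1/2.7 − 1/120).
log₂(1.6631) = 0.73391; 1/2.7 − 1/120 = 0.36204.
t = 0.73391 / 0.36204 ≈ 2.0272 days.

2.0 days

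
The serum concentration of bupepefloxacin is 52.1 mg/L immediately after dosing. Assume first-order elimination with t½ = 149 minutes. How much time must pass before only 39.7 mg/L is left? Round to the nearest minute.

58 minutes

Fraction remaining = 39.7/52.1 ≈ 0.762.
n = log₂(52.1/39.7) = ln(1.3123)/ln 2 ≈ 0.39214 half-lives.
t = n × t½ = 0.39214 × 149 ≈ 58.43 minutes.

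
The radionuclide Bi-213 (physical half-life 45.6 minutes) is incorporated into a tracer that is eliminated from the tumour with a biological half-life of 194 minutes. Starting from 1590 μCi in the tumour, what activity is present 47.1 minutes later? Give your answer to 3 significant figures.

1/t_eff = 1/t_phys + 1/t_biol = 1/45.6 + 1/194 = 0.027084 per minute.
t_eff = 45.6 × 194 / (45.6 + 194) ≈ 36.922 minutes.
Remaining = 1590 × (1/2)^(47.1/36.922) = 1590 × (1/2)^1.2757 ≈ 656.72 μCi.

657 μCi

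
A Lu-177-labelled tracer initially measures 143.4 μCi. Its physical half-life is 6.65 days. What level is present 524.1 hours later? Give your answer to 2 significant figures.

Convert the elapsed time: 524.1 hours = 21.8375 days.
Number of half-lives: n = 21.8375/6.65 ≈ 3.2838.
Remaining = 143.4 × (1/2)^3.2838 = 143.4 × 0.10268 ≈ 14.724 μCi.

15 μCi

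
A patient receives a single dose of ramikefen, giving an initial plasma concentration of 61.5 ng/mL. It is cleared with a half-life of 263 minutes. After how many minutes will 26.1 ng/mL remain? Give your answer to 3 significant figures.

Fraction remaining = 26.1/61.5 ≈ 0.42439.
n = log₂(61.5/26.1) = ln(2.3563)/ln 2 ≈ 1.2365 half-lives.
t = n × t½ = 1.2365 × 263 ≈ 325.21 minutes.

325 minutes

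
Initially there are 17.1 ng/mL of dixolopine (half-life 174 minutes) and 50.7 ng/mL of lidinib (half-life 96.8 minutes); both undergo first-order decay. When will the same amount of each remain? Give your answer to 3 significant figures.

Set 17.1·(1/2)^(t/174) = 50.7·(1/2)^(t/96.8).
Taking log₂: log₂(17.1/50.7) = t·(1/174 − 1/96.8).
log₂(0.33728) = -1.568; 1/174 − 1/96.8 = -0.0045835.
t = -1.568 / -0.0045835 ≈ 342.1 minutes.

342 minutes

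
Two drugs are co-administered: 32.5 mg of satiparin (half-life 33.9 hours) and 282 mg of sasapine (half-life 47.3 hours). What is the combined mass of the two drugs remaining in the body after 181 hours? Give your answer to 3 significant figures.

20.7 mg

satiparin: 32.5 × (1/2)^(181/33.9) = 32.5 × (1/2)^5.3392 ≈ 0.80281 mg.
sasapine: 282 × (1/2)^(181/47.3) = 282 × (1/2)^3.8266 ≈ 19.875 mg.
Total = 0.80281 + 19.875 ≈ 20.678 mg.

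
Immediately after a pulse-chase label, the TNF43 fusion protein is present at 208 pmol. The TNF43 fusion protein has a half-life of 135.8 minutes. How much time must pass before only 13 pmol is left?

543.2 minutes

13/208 = 1/16, so 4 half-lives have elapsed.
t = 4 × 135.8 = 543.2 minutes.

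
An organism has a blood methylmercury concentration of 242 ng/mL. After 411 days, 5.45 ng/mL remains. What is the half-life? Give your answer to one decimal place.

A/A₀ = 5.45/242 ≈ 0.022521.
n = log₂(44.404) ≈ 5.4726 half-lives elapsed in 411 days.
t½ = 411/5.4726 ≈ 75.101 days.

75.1 days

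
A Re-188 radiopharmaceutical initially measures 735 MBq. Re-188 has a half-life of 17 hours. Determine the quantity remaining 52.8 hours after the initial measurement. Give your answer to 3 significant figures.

Number of half-lives: n = 52.8/17 ≈ 3.1059.
Remaining = 735 × (1/2)^3.1059 = 735 × 0.11615 ≈ 85.374 MBq.

85.4 MBq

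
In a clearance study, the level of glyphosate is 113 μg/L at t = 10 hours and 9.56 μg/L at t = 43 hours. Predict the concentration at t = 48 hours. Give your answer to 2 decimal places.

6.58 μg/L

Over Δt = 43 − 10 = 33 hours, the level fell by a factor of 113/9.56 ≈ 11.82.
n = log₂(11.82) ≈ 3.5632 half-lives, so t½ = 33/3.5632 ≈ 9.2614 hours.
From t = 43 to t = 48: 9.56 × (1/2)^((48−43)/9.2614) ≈ 6.5757 μg/L.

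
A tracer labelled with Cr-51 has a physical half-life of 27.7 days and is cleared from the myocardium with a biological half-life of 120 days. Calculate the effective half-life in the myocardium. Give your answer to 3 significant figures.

22.5 days

1/t_eff = 1/t_phys + 1/t_biol = 1/27.7 + 1/120 = 0.044434 per day.
t_eff = 27.7 × 120 / (27.7 + 120) ≈ 22.505 days.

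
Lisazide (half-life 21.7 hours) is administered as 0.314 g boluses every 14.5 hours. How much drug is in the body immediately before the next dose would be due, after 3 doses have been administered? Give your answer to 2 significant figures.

The 3 doses were given 43.5, 29, 14.5 hours ago.
Total = 0.314·(1/2)^(43.5/21.7) + 0.314·(1/2)^(29/21.7) + 0.314·(1/2)^(14.5/21.7)
      = 0.07825 + 0.12435 + 0.1976 ≈ 0.40019 g.

0.40 g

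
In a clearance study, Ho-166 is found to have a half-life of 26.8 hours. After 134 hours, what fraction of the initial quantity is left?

n = 134/26.8 ≈ 5 half-lives.
Fraction remaining = (1/2)^5 ≈ 0.03125.

0.03125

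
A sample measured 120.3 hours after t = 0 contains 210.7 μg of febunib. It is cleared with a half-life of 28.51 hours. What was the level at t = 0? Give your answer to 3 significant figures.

3930 μg

Number of half-lives elapsed: n = 120.3/28.51 ≈ 4.2196.
A₀ = A × 2^n = 210.7 × 2^4.2196 = 210.7 × 18.63 ≈ 3925.4 μg.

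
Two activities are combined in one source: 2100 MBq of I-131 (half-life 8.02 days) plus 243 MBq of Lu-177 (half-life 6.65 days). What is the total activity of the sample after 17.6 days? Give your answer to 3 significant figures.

498 MBq

I-131: 2100 × (1/2)^(17.6/8.02) = 2100 × (1/2)^2.1945 ≈ 458.78 MBq.
Lu-177: 243 × (1/2)^(17.6/6.65) = 243 × (1/2)^2.6466 ≈ 38.806 MBq.
Total = 458.78 + 38.806 ≈ 497.59 MBq.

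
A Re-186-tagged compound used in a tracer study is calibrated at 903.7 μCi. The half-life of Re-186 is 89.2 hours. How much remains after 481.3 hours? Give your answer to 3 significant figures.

21.5 μCi

Number of half-lives: n = 481.3/89.2 ≈ 5.3957.
Remaining = 903.7 × (1/2)^5.3957 = 903.7 × 0.023753 ≈ 21.466 μCi.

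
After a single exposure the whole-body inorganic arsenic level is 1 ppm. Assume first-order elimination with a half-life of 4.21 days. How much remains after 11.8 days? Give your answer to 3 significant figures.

Number of half-lives: n = 11.8/4.21 ≈ 2.8029.
Remaining = 1 × (1/2)^2.8029 = 1 × 0.1433 ≈ 0.1433 ppm.

0.143 ppm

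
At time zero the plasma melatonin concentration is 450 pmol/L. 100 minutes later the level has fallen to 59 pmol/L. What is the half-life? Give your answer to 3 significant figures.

A/A₀ = 59/450 ≈ 0.13111.
n = log₂(7.6271) ≈ 2.9311 half-lives elapsed in 100 minutes.
t½ = 100/2.9311 ≈ 34.116 minutes.

34.1 minutes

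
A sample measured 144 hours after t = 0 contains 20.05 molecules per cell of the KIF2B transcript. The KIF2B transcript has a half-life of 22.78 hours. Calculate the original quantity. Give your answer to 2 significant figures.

Number of half-lives elapsed: n = 144/22.78 ≈ 6.3213.
A₀ = A × 2^n = 20.05 × 2^6.3213 = 20.05 × 79.967 ≈ 1603.3 molecules per cell.

1600 molecules per cell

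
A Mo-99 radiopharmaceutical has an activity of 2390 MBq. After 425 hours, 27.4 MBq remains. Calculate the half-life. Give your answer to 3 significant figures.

A/A₀ = 27.4/2390 ≈ 0.011464.
n = log₂(87.226) ≈ 6.4467 half-lives elapsed in 425 hours.
t½ = 425/6.4467 ≈ 65.925 hours.

65.9 hours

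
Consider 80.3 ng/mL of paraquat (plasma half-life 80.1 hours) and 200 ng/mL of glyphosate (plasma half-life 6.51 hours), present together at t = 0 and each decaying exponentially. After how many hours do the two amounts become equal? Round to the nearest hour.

9 hours

Set 80.3·(1/2)^(t/80.1) = 200·(1/2)^(t/6.51).
Taking log₂: log₂(80.3/200) = t·(1/80.1 − 1/6.51).
log₂(0.4015) = -1.3165; 1/80.1 − 1/6.51 = -0.14113.
t = -1.3165 / -0.14113 ≈ 9.3288 hours.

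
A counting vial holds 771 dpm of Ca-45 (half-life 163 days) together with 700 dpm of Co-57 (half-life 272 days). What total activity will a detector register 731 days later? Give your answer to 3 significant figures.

143 dpm

Ca-45: 771 × (1/2)^(731/163) = 771 × (1/2)^4.4847 ≈ 34.438 dpm.
Co-57: 700 × (1/2)^(731/272) = 700 × (1/2)^2.6875 ≈ 108.66 dpm.
Total = 34.438 + 108.66 ≈ 143.1 dpm.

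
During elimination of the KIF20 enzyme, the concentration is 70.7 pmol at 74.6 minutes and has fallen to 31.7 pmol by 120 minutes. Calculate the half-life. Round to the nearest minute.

39 minutes

Over Δt = 120 − 74.6 = 45.4 minutes, the level fell by a factor of 70.7/31.7 ≈ 2.2303.
n = log₂(2.2303) ≈ 1.1572 half-lives, so t½ = 45.4/1.1572 ≈ 39.232 minutes.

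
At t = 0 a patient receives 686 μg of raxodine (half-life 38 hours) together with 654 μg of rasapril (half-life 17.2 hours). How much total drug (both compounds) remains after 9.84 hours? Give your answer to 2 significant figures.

1000 μg

raxodine: 686 × (1/2)^(9.84/38) = 686 × (1/2)^0.25895 ≈ 573.29 μg.
rasapril: 654 × (1/2)^(9.84/17.2) = 654 × (1/2)^0.57209 ≈ 439.91 μg.
Total = 573.29 + 439.91 ≈ 1013.2 μg.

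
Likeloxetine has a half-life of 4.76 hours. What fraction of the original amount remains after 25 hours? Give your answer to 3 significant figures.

n = 25/4.76 ≈ 5.2521 half-lives.
Fraction remaining = (1/2)^5.2521 ≈ 0.02624.

0.0262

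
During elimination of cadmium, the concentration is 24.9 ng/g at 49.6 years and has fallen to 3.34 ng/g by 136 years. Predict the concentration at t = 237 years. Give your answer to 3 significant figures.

Over Δt = 136 − 49.6 = 86.4 years, the level fell by a factor of 24.9/3.34 ≈ 7.4551.
n = log₂(7.4551) ≈ 2.8982 half-lives, so t½ = 86.4/2.8982 ≈ 29.811 years.
From t = 136 to t = 237: 3.34 × (1/2)^((237−136)/29.811) ≈ 0.31905 ng/g.

0.319 ng/g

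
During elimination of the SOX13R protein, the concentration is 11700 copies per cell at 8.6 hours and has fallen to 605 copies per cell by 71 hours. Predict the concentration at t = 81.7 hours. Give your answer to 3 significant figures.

Over Δt = 71 − 8.6 = 62.4 hours, the level fell by a factor of 11700/605 ≈ 19.339.
n = log₂(19.339) ≈ 4.2734 half-lives, so t½ = 62.4/4.2734 ≈ 14.602 hours.
From t = 71 to t = 81.7: 605 × (1/2)^((81.7−71)/14.602) ≈ 364.05 copies per cell.

364 copies per cell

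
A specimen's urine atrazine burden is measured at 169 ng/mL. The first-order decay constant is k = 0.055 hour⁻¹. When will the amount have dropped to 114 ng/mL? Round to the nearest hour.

7 hours

t½ = ln 2 / k = 0.69315 / 0.055 ≈ 12.603 hours.
Fraction remaining = 114/169 ≈ 0.67456.
n = log₂(169/114) = ln(1.4825)/ln 2 ≈ 0.56799 half-lives.
t = n × t½ = 0.56799 × 12.603 ≈ 7.1582 hours.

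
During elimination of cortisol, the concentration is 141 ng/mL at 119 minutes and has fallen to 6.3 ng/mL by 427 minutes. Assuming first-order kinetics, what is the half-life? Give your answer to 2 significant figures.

69 minutes

Over Δt = 427 − 119 = 308 minutes, the level fell by a factor of 141/6.3 ≈ 22.381.
n = log₂(22.381) ≈ 4.4842 half-lives, so t½ = 308/4.4842 ≈ 68.686 minutes.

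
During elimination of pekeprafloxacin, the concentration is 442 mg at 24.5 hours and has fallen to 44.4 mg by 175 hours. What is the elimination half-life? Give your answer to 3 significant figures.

Over Δt = 175 − 24.5 = 150.5 hours, the level fell by a factor of 442/44.4 ≈ 9.955.
n = log₂(9.955) ≈ 3.3154 half-lives, so t½ = 150.5/3.3154 ≈ 45.394 hours.

45.4 hours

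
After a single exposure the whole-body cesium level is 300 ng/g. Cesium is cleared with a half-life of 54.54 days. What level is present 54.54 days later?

Elapsed time is 1 half-life (54.54/54.54).
Each half-life halves the amount: 300 × (1/2)^1 = 300/2 = 150 ng/g.

150 ng/g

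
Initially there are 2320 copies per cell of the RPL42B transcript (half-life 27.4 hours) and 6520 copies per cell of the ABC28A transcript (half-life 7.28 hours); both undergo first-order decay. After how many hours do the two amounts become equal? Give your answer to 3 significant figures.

Set 2320·(1/2)^(t/27.4) = 6520·(1/2)^(t/7.28).
Taking log₂: log₂(2320/6520) = t·(1/27.4 − 1/7.28).
log₂(0.35583) = -1.4907; 1/27.4 − 1/7.28 = -0.10087.
t = -1.4907 / -0.10087 ≈ 14.779 hours.

14.8 hours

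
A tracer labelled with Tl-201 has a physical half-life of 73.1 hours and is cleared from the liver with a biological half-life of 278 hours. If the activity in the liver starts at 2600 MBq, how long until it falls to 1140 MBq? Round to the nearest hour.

69 hours

1/t_eff = 1/t_phys + 1/t_biol = 1/73.1 + 1/278 = 0.017277 per hour.
t_eff = 73.1 × 278 / (73.1 + 278) ≈ 57.88 hours.
n = log₂(2600/1140) ≈ 1.1895; t = 1.1895 × 57.88 ≈ 68.847 hours.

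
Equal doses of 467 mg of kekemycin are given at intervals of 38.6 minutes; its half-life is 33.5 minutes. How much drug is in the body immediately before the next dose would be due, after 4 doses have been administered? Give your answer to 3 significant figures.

366 mg

The 4 doses were given 154.4, 115.8, 77.2, 38.6 minutes ago.
Total = 467·(1/2)^(154.4/33.5) + 467·(1/2)^(115.8/33.5) + 467·(1/2)^(77.2/33.5) + 467·(1/2)^(38.6/33.5)
      = 19.137 + 42.535 + 94.537 + 210.12 ≈ 366.32 mg.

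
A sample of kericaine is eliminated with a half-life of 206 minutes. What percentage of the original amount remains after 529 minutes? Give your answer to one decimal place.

n = 529/206 ≈ 2.568 half-lives.
Fraction remaining = (1/2)^2.568 ≈ 0.16864, i.e. 16.864%.

16.9%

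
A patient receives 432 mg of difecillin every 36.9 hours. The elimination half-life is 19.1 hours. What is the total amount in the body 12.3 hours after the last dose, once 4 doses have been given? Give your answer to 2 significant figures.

370 mg

The 4 doses were given 123, 86.1, 49.2, 12.3 hours ago.
Total = 432·(1/2)^(123/19.1) + 432·(1/2)^(86.1/19.1) + 432·(1/2)^(49.2/19.1) + 432·(1/2)^(12.3/19.1)
      = 4.9764 + 18.988 + 72.453 + 276.46 ≈ 372.87 mg.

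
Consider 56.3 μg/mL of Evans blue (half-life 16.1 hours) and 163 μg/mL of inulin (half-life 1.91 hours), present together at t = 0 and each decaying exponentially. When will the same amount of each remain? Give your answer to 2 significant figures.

Set 56.3·(1/2)^(t/16.1) = 163·(1/2)^(t/1.91).
Taking log₂: log₂(56.3/163) = t·(1/16.1 − 1/1.91).
log₂(0.3454) = -1.5337; 1/16.1 − 1/1.91 = -0.46145.
t = -1.5337 / -0.46145 ≈ 3.3236 hours.

3.3 hours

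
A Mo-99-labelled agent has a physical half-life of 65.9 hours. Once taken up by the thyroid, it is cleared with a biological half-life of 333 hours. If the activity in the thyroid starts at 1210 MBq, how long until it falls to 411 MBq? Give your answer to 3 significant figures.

1/t_eff = 1/t_phys + 1/t_biol = 1/65.9 + 1/333 = 0.018178 per hour.
t_eff = 65.9 × 333 / (65.9 + 333) ≈ 55.013 hours.
n = log₂(1210/411) ≈ 1.5578; t = 1.5578 × 55.013 ≈ 85.699 hours.

85.7 hours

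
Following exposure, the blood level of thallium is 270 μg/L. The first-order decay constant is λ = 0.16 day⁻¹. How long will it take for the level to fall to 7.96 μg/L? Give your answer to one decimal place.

t½ = ln 2 / λ = 0.69315 / 0.16 ≈ 4.3322 days.
Fraction remaining = 7.96/270 ≈ 0.029481.
n = log₂(270/7.96) = ln(33.92)/ln 2 ≈ 5.084 half-lives.
t = n × t½ = 5.084 × 4.3322 ≈ 22.025 days.

22.0 days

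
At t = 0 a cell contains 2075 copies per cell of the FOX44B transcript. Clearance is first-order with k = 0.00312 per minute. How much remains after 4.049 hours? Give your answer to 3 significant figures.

972 copies per cell

t½ = ln 2 / k = 0.69315 / 0.00312 ≈ 222.16 minutes.
Convert the elapsed time: 4.049 hours = 242.94 minutes.
Number of half-lives: n = 242.94/222.16 ≈ 1.0935.
Remaining = 2075 × (1/2)^1.0935 = 2075 × 0.46862 ≈ 972.38 copies per cell.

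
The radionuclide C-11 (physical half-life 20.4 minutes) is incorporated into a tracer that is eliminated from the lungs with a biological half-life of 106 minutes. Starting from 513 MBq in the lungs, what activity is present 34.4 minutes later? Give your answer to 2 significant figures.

130 MBq

1/t_eff = 1/t_phys + 1/t_biol = 1/20.4 + 1/106 = 0.058454 per minute.
t_eff = 20.4 × 106 / (20.4 + 106) ≈ 17.108 minutes.
Remaining = 513 × (1/2)^(34.4/17.108) = 513 × (1/2)^2.0108 ≈ 127.29 MBq.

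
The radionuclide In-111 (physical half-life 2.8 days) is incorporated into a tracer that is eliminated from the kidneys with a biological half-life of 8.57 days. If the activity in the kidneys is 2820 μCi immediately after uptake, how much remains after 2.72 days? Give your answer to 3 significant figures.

1150 μCi

1/t_eff = 1/t_phys + 1/t_biol = 1/2.8 + 1/8.57 = 0.47383 per day.
t_eff = 2.8 × 8.57 / (2.8 + 8.57) ≈ 2.1105 days.
Remaining = 2820 × (1/2)^(2.72/2.1105) = 2820 × (1/2)^1.2888 ≈ 1154.2 μCi.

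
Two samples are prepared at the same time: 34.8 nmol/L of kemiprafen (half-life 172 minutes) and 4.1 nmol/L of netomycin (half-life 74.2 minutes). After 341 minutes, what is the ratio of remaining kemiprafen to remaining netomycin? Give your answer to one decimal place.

51.9

kemiprafen: 34.8 × (1/2)^(341/172) = 34.8 × (1/2)^1.9826 ≈ 8.8058 nmol/L.
netomycin: 4.1 × (1/2)^(341/74.2) = 4.1 × (1/2)^4.5957 ≈ 0.16957 nmol/L.
Ratio ≈ 8.8058 / 0.16957 ≈ 51.931.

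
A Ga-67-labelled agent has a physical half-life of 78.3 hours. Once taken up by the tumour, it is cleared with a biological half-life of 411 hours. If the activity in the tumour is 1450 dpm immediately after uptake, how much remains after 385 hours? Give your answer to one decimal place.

25.1 dpm

1/t_eff = 1/t_phys + 1/t_biol = 1/78.3 + 1/411 = 0.015204 per hour.
t_eff = 78.3 × 411 / (78.3 + 411) ≈ 65.77 hours.
Remaining = 1450 × (1/2)^(385/65.77) = 1450 × (1/2)^5.8537 ≈ 25.074 dpm.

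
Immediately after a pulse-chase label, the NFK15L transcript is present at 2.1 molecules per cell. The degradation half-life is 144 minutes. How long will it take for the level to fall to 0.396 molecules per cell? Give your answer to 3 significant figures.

347 minutes

Fraction remaining = 0.396/2.1 ≈ 0.18857.
n = log₂(2.1/0.396) = ln(5.303)/ln 2 ≈ 2.4068 half-lives.
t = n × t½ = 2.4068 × 144 ≈ 346.58 minutes.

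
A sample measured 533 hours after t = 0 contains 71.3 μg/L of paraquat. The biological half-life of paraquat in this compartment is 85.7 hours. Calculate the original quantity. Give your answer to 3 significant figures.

Number of half-lives elapsed: n = 533/85.7 ≈ 6.2194.
A₀ = A × 2^n = 71.3 × 2^6.2194 = 71.3 × 74.51 ≈ 5312.6 μg/L.

5310 μg/L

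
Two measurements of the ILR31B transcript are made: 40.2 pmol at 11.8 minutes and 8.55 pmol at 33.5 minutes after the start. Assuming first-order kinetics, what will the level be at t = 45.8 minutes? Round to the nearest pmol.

4 pmol

Over Δt = 33.5 − 11.8 = 21.7 minutes, the level fell by a factor of 40.2/8.55 ≈ 4.7018.
n = log₂(4.7018) ≈ 2.2332 half-lives, so t½ = 21.7/2.2332 ≈ 9.717 minutes.
From t = 33.5 to t = 45.8: 8.55 × (1/2)^((45.8−33.5)/9.717) ≈ 3.5556 pmol.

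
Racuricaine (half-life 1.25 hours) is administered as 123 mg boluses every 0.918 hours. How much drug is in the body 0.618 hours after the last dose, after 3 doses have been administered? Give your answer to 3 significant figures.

The 3 doses were given 2.454, 1.536, 0.618 hours ago.
Total = 123·(1/2)^(2.454/1.25) + 123·(1/2)^(1.536/1.25) + 123·(1/2)^(0.618/1.25)
      = 31.544 + 52.481 + 87.312 ≈ 171.34 mg.

171 mg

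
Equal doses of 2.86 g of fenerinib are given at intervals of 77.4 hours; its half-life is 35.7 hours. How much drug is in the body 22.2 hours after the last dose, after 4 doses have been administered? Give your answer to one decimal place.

The 4 doses were given 254.4, 177, 99.6, 22.2 hours ago.
Total = 2.86·(1/2)^(254.4/35.7) + 2.86·(1/2)^(177/35.7) + 2.86·(1/2)^(99.6/35.7) + 2.86·(1/2)^(22.2/35.7)
      = 0.020474 + 0.092016 + 0.41354 + 1.8585 ≈ 2.3846 g.

2.4 g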